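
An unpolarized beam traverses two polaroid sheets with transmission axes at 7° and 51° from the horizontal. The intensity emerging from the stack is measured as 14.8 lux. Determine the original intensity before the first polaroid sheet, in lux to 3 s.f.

I₀ ≈ 57.2 lux

Unpolarized light through the first polarizer → I₁ = ½ I₀, now polarized at 7°.
I₂ = I₁ cos²(51° − 7°) = 0.5 I₀ · cos²(44°) = 0.2587 I₀.
So 14.8 lux = 0.2587 I₀, giving I₀ = 14.8/0.2587 = 57.2 lux.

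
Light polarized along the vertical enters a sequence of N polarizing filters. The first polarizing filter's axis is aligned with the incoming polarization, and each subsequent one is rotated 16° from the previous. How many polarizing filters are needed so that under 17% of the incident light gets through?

N = 24

First polarizer is aligned with the polarization: full transmission.
Each further stage multiplies by cos²(16°) = 0.924.
After N polarizers: T = 0.924^(N−1). Require T < 0.17 ⇒ N−1 > ln(0.17)/ln(0.924) = 22.42, so N−1 ≥ 23 and N = 24.
Check: N=24 gives T = 0.1624 < 0.17; N=23 gives T = 0.1758.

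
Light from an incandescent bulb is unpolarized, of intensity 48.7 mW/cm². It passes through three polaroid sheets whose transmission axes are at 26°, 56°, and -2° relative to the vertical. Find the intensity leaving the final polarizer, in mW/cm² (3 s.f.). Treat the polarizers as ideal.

I ≈ 5.13 mW/cm²

Unpolarized light through the first polarizer → I₁ = 48.7 mW/cm²/2 = 24.35 mW/cm², polarized at 26°.
I₂ = I₁ · cos²(30°) = 24.35 · 0.75 = 18.26 mW/cm².
I₃ = I₂ · cos²(58°) = 18.26 · 0.2808 = 5.128 mW/cm².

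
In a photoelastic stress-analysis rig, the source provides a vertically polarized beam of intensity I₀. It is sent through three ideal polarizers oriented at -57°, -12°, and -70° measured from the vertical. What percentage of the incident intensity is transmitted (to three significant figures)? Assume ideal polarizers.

≈ 4.16%

I₁ = I₀ cos²(-57° − 0°) = I₀ cos²(57°) = 0.2966 I₀.
I₂ = I₁ cos²(-12° + 57°) = 0.2966 I₀ · cos²(45°) = 0.1483 I₀.
I₃ = I₂ cos²(-70° + 12°) = 0.1483 I₀ · cos²(58°) = 0.04165 I₀.
That is 4.165% of the incident intensity.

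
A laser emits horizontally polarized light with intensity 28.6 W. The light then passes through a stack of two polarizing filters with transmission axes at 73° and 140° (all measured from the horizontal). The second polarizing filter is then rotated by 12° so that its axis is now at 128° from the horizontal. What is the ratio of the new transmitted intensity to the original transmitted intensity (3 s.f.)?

Before rotation:
By Malus's law, I₁ = I₀ cos²(73° − 0°) = I₀ cos²(73°) = 0.08548 I₀.
I₂ = I₁ cos²(140° − 73°) = 0.08548 I₀ · cos²(67°) = 0.01305 I₀.
After rotation:
I₁ = I₀ cos²(73° − 0°) = I₀ cos²(73°) = 0.08548 I₀.
I₂ = I₁ cos²(128° − 73°) = 0.08548 I₀ · cos²(55°) = 0.02812 I₀.
Ratio = 0.02812 / 0.01305 = 2.155.

I_new/I_old ≈ 2.15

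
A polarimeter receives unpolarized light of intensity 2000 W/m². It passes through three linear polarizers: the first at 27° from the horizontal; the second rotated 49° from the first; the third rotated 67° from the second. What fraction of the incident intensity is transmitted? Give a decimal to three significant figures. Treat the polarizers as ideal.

Unpolarized light through the first polarizer → I₁ = 2000 W/m²/2 = 1000 W/m², polarized at 27°.
I₂ = I₁ · cos²(49°) = 1000 · 0.4304 = 430.4 W/m².
I₃ = I₂ · cos²(67°) = 430.4 · 0.1527 = 65.71 W/m².
Transmitted fraction = 0.03286.

I/I₀ ≈ 0.0329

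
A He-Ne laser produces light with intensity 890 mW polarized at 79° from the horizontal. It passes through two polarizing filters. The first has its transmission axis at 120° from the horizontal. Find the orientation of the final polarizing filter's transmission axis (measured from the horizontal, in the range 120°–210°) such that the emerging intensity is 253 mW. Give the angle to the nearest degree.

θ ≈ 165°

By Malus's law, I₁ = I₀ cos²(120° − 79°) = I₀ cos²(41°) = 0.5696 I₀.
Target fraction: 253 / 890 mW = 0.2843 of I₀.
Need I₂/I₀ = 0.2843, so cos²(θ − 120°) = 0.2843 / 0.5696 = 0.4991.
θ − 120° = arccos(√0.4991) = 45.1°, giving θ ≈ 120 + 45.1 = 165.1°.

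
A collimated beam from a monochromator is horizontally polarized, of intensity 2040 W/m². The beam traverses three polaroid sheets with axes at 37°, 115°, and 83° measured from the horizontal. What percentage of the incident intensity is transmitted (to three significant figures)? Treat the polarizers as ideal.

≈ 1.98%

I₁ = 2040 W/m² · cos²(37°) = 1301 W/m².
I₂ = I₁ · cos²(78°) = 1301 · 0.04323 = 56.25 W/m².
I₃ = I₂ · cos²(32°) = 56.25 · 0.7192 = 40.45 W/m².
That is 1.983% of the incident intensity.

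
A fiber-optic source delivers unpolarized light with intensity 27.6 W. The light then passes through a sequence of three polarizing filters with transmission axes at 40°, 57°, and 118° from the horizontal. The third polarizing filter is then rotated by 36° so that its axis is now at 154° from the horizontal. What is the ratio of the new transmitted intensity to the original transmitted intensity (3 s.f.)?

I_new/I_old ≈ 0.0632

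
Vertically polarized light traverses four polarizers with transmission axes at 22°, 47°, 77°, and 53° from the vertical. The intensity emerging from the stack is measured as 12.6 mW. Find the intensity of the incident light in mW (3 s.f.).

I₁ = I₀ cos²(22° − 0°) = I₀ cos²(22°) = 0.8597 I₀.
I₂ = I₁ cos²(47° − 22°) = 0.8597 I₀ · cos²(25°) = 0.7061 I₀.
I₃ = I₂ cos²(77° − 47°) = 0.7061 I₀ · cos²(30°) = 0.5296 I₀.
I₄ = I₃ cos²(53° − 77°) = 0.5296 I₀ · cos²(24°) = 0.442 I₀.
So 12.6 mW = 0.442 I₀, giving I₀ = 12.6/0.442 = 28.51 mW.

I₀ ≈ 28.5 mW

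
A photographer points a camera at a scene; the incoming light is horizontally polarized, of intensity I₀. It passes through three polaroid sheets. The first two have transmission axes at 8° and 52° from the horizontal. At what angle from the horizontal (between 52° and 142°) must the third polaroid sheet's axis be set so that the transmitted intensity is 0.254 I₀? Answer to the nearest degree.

By Malus's law, I₁ = I₀ cos²(8° − 0°) = I₀ cos²(8°) = 0.9806 I₀.
I₂ = I₁ cos²(52° − 8°) = 0.9806 I₀ · cos²(44°) = 0.5074 I₀.
Need I₃/I₀ = 0.254, so cos²(θ − 52°) = 0.254 / 0.5074 = 0.5006.
θ − 52° = arccos(√0.5006) = 45.0°, giving θ ≈ 52 + 45.0 = 97.0°.

θ ≈ 97°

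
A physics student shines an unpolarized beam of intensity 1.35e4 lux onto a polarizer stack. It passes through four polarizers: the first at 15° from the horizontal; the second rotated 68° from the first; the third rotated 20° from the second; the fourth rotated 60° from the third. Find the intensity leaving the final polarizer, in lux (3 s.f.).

I ≈ 209 lux

Unpolarized light through the first polarizer → I₁ = 1.35e4 lux/2 = 6750 lux, polarized at 15°.
I₂ = I₁ · cos²(68°) = 6750 · 0.1403 = 947.2 lux.
I₃ = I₂ · cos²(20°) = 947.2 · 0.883 = 836.4 lux.
I₄ = I₃ · cos²(60°) = 836.4 · 0.25 = 209.1 lux.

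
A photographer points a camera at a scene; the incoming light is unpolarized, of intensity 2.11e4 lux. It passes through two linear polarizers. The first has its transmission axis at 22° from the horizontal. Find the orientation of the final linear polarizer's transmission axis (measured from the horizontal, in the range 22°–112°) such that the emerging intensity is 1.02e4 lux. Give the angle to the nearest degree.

Unpolarized light through the first polarizer → I₁ = ½ I₀, now polarized at 22°.
Target fraction: 1.02e4 / 2.11e4 lux = 0.4834 of I₀.
Need I₂/I₀ = 0.4834, so cos²(θ − 22°) = 0.4834 / 0.5 = 0.9668.
θ − 22° = arccos(√0.9668) = 10.5°, giving θ ≈ 22 + 10.5 = 32.5°.

θ ≈ 32°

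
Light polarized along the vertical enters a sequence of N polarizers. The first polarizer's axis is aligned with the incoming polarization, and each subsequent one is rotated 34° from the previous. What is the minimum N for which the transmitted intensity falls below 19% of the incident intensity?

N = 6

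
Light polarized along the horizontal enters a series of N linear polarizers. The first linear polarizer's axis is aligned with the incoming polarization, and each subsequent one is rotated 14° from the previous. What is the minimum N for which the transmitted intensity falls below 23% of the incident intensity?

First polarizer is aligned with the polarization: full transmission.
Each further stage multiplies by cos²(14°) = 0.9415.
After N polarizers: T = 0.9415^(N−1). Require T < 0.23 ⇒ N−1 > ln(0.23)/ln(0.9415) = 24.37, so N−1 ≥ 25 and N = 26.
Check: N=26 gives T = 0.2214 < 0.23; N=25 gives T = 0.2352.

N = 26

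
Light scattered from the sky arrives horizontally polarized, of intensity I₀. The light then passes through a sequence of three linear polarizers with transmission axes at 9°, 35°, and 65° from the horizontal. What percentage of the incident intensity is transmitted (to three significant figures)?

≈ 59.1%

By Malus's law, I₁ = I₀ cos²(9° − 0°) = I₀ cos²(9°) = 0.9755 I₀.
I₂ = I₁ cos²(35° − 9°) = 0.9755 I₀ · cos²(26°) = 0.7881 I₀.
I₃ = I₂ cos²(65° − 35°) = 0.7881 I₀ · cos²(30°) = 0.591 I₀.
That is 59.1% of the incident intensity.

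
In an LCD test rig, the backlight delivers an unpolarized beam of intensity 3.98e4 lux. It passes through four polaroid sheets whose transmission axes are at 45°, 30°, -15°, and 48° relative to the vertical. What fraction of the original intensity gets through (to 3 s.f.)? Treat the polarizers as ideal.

Unpolarized light through the first polarizer → I₁ = 3.98e4 lux/2 = 1.99e+04 lux, polarized at 45°.
I₂ = I₁ · cos²(15°) = 1.99e+04 · 0.933 = 1.857e+04 lux.
I₃ = I₂ · cos²(45°) = 1.857e+04 · 0.5 = 9283 lux.
I₄ = I₃ · cos²(63°) = 9283 · 0.2061 = 1913 lux.
Transmitted fraction = 0.04808.

I/I₀ ≈ 0.0481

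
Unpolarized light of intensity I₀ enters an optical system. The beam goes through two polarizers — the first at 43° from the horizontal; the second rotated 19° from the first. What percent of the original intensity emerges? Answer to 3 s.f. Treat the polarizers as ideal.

Unpolarized light through the first polarizer → I₁ = ½ I₀, now polarized at 43°.
I₂ = I₁ cos²(19°) = 0.5 · 0.894 I₀ = 0.447 I₀.
That is 44.7% of the incident intensity.

≈ 44.7%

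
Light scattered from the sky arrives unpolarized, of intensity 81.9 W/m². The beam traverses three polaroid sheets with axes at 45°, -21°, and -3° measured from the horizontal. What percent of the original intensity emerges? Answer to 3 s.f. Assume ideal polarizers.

Unpolarized light through the first polarizer → I₁ = 81.9 W/m²/2 = 40.95 W/m², polarized at 45°.
I₂ = I₁ · cos²(66°) = 40.95 · 0.1654 = 6.775 W/m².
I₃ = I₂ · cos²(18°) = 6.775 · 0.9045 = 6.128 W/m².
That is 7.482% of the incident intensity.

≈ 7.48%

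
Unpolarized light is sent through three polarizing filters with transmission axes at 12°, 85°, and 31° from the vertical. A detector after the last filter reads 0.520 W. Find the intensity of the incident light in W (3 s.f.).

I₀ ≈ 35.2 W

Unpolarized light through the first polarizer → I₁ = ½ I₀, now polarized at 12°.
I₂ = I₁ cos²(85° − 12°) = 0.5 I₀ · cos²(73°) = 0.04274 I₀.
I₃ = I₂ cos²(31° − 85°) = 0.04274 I₀ · cos²(54°) = 0.01477 I₀.
So 0.520 W = 0.01477 I₀, giving I₀ = 0.520/0.01477 = 35.21 W.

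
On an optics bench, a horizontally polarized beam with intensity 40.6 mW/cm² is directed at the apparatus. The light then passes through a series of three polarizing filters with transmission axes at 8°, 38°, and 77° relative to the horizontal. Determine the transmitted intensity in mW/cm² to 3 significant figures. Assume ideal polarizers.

I ≈ 18.0 mW/cm²

I₁ = 40.6 mW/cm² · cos²(8°) = 39.81 mW/cm².
I₂ = I₁ · cos²(30°) = 39.81 · 0.75 = 29.86 mW/cm².
I₃ = I₂ · cos²(39°) = 29.86 · 0.604 = 18.03 mW/cm².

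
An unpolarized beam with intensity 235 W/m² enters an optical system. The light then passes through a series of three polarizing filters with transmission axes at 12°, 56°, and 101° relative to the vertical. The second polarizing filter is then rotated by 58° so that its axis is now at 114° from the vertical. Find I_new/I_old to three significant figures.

I_new/I_old ≈ 0.159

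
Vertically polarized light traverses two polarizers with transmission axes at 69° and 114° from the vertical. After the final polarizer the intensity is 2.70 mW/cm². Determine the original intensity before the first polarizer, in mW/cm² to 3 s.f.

I₀ ≈ 42.0 mW/cm²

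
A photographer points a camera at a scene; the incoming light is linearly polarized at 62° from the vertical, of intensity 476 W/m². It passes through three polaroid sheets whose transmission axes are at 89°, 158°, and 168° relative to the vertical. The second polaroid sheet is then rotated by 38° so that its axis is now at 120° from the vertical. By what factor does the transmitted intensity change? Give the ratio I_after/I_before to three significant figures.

I_new/I_old ≈ 2.64

Before rotation:
By Malus's law, I₁ = I₀ cos²(89° − 62°) = I₀ cos²(27°) = 0.7939 I₀.
I₂ = I₁ cos²(158° − 89°) = 0.7939 I₀ · cos²(69°) = 0.102 I₀.
I₃ = I₂ cos²(168° − 158°) = 0.102 I₀ · cos²(10°) = 0.09888 I₀.
After rotation:
I₁ = I₀ cos²(89° − 62°) = I₀ cos²(27°) = 0.7939 I₀.
I₂ = I₁ cos²(120° − 89°) = 0.7939 I₀ · cos²(31°) = 0.5833 I₀.
I₃ = I₂ cos²(168° − 120°) = 0.5833 I₀ · cos²(48°) = 0.2612 I₀.
Ratio = 0.2612 / 0.09888 = 2.641.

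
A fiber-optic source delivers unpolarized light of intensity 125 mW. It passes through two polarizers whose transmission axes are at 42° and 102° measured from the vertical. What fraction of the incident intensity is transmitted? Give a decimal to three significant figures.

Unpolarized light through the first polarizer → I₁ = 125 mW/2 = 62.5 mW, polarized at 42°.
I₂ = I₁ · cos²(60°) = 62.5 · 0.25 = 15.63 mW.
Transmitted fraction = 0.125.

I/I₀ ≈ 0.125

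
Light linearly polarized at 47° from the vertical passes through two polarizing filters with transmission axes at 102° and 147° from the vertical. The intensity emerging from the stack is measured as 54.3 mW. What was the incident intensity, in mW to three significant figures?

By Malus's law, I₁ = I₀ cos²(102° − 47°) = I₀ cos²(55°) = 0.329 I₀.
I₂ = I₁ cos²(147° − 102°) = 0.329 I₀ · cos²(45°) = 0.1645 I₀.
So 54.3 mW = 0.1645 I₀, giving I₀ = 54.3/0.1645 = 330.1 mW.

I₀ ≈ 330 mW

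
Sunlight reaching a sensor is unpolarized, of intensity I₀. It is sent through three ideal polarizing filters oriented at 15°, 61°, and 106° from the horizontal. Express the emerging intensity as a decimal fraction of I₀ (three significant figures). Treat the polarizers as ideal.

≈ 0.121 I₀

Unpolarized light through the first polarizer → I₁ = ½ I₀, now polarized at 15°.
I₂ = I₁ cos²(61° − 15°) = 0.5 I₀ · cos²(46°) = 0.2413 I₀.
I₃ = I₂ cos²(106° − 61°) = 0.2413 I₀ · cos²(45°) = 0.1206 I₀.
Transmitted fraction = 0.1206.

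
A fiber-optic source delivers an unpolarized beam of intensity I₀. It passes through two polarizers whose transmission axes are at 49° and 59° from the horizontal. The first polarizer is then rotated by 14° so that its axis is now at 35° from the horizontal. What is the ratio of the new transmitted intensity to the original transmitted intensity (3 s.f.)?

Before rotation:
Unpolarized light through the first polarizer → I₁ = ½ I₀, now polarized at 49°.
I₂ = I₁ cos²(59° − 49°) = 0.5 I₀ · cos²(10°) = 0.4849 I₀.
After rotation:
Unpolarized light through the first polarizer → I₁ = ½ I₀, now polarized at 35°.
I₂ = I₁ cos²(59° − 35°) = 0.5 I₀ · cos²(24°) = 0.4173 I₀.
Ratio = 0.4173 / 0.4849 = 0.8605.

I_new/I_old ≈ 0.861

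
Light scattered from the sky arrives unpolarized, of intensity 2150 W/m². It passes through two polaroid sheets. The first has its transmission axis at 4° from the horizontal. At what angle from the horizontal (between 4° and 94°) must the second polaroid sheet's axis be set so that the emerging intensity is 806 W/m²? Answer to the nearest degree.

θ ≈ 34°

Unpolarized light through the first polarizer → I₁ = ½ I₀, now polarized at 4°.
Target fraction: 806 / 2150 W/m² = 0.3749 of I₀.
Need I₂/I₀ = 0.3749, so cos²(θ − 4°) = 0.3749 / 0.5 = 0.7498.
θ − 4° = arccos(√0.7498) = 30.0°, giving θ ≈ 4 + 30.0 = 34.0°.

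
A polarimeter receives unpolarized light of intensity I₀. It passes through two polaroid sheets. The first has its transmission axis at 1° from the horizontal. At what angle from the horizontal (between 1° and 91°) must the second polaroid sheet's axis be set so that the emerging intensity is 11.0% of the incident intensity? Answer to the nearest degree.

θ ≈ 63°

Unpolarized light through the first polarizer → I₁ = ½ I₀, now polarized at 1°.
Need I₂/I₀ = 0.11, so cos²(θ − 1°) = 0.11 / 0.5 = 0.22.
θ − 1° = arccos(√0.22) = 62.0°, giving θ ≈ 1 + 62.0 = 63.0°.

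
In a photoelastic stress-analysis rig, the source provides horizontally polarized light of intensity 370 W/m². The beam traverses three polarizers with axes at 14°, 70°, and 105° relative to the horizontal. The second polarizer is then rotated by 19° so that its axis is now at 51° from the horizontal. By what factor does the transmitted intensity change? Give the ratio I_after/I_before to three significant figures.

I_new/I_old ≈ 1.05

Before rotation:
By Malus's law, I₁ = I₀ cos²(14° − 0°) = I₀ cos²(14°) = 0.9415 I₀.
I₂ = I₁ cos²(70° − 14°) = 0.9415 I₀ · cos²(56°) = 0.2944 I₀.
I₃ = I₂ cos²(105° − 70°) = 0.2944 I₀ · cos²(35°) = 0.1975 I₀.
After rotation:
I₁ = I₀ cos²(14° − 0°) = I₀ cos²(14°) = 0.9415 I₀.
I₂ = I₁ cos²(51° − 14°) = 0.9415 I₀ · cos²(37°) = 0.6005 I₀.
I₃ = I₂ cos²(105° − 51°) = 0.6005 I₀ · cos²(54°) = 0.2075 I₀.
Ratio = 0.2075 / 0.1975 = 1.05.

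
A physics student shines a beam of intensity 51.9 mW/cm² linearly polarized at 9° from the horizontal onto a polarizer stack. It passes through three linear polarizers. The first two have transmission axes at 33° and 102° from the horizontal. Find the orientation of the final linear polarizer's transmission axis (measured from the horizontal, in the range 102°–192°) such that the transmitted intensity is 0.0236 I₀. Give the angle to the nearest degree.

By Malus's law, I₁ = I₀ cos²(33° − 9°) = I₀ cos²(24°) = 0.8346 I₀.
I₂ = I₁ cos²(102° − 33°) = 0.8346 I₀ · cos²(69°) = 0.1072 I₀.
Need I₃/I₀ = 0.0236, so cos²(θ − 102°) = 0.0236 / 0.1072 = 0.2202.
θ − 102° = arccos(√0.2202) = 62.0°, giving θ ≈ 102 + 62.0 = 164.0°.

θ ≈ 164°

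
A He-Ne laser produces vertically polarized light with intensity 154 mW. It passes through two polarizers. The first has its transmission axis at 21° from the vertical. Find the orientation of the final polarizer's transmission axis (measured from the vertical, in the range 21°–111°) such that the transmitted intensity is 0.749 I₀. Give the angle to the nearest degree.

θ ≈ 43°

I₁ = I₀ cos²(21° − 0°) = I₀ cos²(21°) = 0.8716 I₀.
Need I₂/I₀ = 0.749, so cos²(θ − 21°) = 0.749 / 0.8716 = 0.8594.
θ − 21° = arccos(√0.8594) = 22.0°, giving θ ≈ 21 + 22.0 = 43.0°.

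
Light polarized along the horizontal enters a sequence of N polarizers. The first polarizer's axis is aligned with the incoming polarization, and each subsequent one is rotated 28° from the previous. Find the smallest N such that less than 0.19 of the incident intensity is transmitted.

First polarizer is aligned with the polarization: full transmission.
Each further stage multiplies by cos²(28°) = 0.7796.
After N polarizers: T = 0.7796^(N−1). Require T < 0.19 ⇒ N−1 > ln(0.19)/ln(0.7796) = 6.67, so N−1 ≥ 7 and N = 8.
Check: N=8 gives T = 0.175 < 0.19; N=7 gives T = 0.2245.

N = 8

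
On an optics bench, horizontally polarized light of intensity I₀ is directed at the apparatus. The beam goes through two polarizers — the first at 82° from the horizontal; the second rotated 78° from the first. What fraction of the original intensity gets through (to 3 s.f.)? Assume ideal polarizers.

By Malus's law, I₁ = I₀ cos²(82° − 0°) = I₀ cos²(82°) = 0.01937 I₀.
I₂ = I₁ cos²(78°) = 0.01937 · 0.04323 I₀ = 0.0008373 I₀.
Transmitted fraction = 0.0008373.

≈ 0.000837 I₀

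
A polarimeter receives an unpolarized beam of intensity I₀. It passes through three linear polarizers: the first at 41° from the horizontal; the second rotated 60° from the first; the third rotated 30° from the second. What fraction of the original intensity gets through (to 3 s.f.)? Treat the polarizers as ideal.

Unpolarized light through the first polarizer → I₁ = ½ I₀, now polarized at 41°.
I₂ = I₁ cos²(60°) = 0.5 · 0.25 I₀ = 0.125 I₀.
I₃ = I₂ cos²(30°) = 0.125 · 0.75 I₀ = 0.09375 I₀.
Transmitted fraction = 0.09375.

≈ 0.0938 I₀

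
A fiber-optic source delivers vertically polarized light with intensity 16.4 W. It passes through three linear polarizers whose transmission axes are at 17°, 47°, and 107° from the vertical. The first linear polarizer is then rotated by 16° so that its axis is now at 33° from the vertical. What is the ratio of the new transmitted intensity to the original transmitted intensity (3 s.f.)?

I_new/I_old ≈ 0.965

Before rotation:
By Malus's law, I₁ = I₀ cos²(17° − 0°) = I₀ cos²(17°) = 0.9145 I₀.
I₂ = I₁ cos²(47° − 17°) = 0.9145 I₀ · cos²(30°) = 0.6859 I₀.
I₃ = I₂ cos²(107° − 47°) = 0.6859 I₀ · cos²(60°) = 0.1715 I₀.
After rotation:
I₁ = I₀ cos²(33° − 0°) = I₀ cos²(33°) = 0.7034 I₀.
I₂ = I₁ cos²(47° − 33°) = 0.7034 I₀ · cos²(14°) = 0.6622 I₀.
I₃ = I₂ cos²(107° − 47°) = 0.6622 I₀ · cos²(60°) = 0.1656 I₀.
Ratio = 0.1656 / 0.1715 = 0.9655.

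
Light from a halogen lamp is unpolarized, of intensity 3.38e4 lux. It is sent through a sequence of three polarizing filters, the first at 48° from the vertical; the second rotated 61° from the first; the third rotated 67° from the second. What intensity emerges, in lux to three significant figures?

I ≈ 606 lux

Unpolarized light through the first polarizer → I₁ = 3.38e4 lux/2 = 1.69e+04 lux, polarized at 48°.
I₂ = I₁ · cos²(61°) = 1.69e+04 · 0.235 = 3972 lux.
I₃ = I₂ · cos²(67°) = 3972 · 0.1527 = 606.4 lux.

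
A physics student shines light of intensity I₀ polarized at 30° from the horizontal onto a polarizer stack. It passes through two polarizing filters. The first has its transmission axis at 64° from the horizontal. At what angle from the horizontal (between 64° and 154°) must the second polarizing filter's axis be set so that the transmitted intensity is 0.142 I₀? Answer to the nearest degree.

θ ≈ 127°

I₁ = I₀ cos²(64° − 30°) = I₀ cos²(34°) = 0.6873 I₀.
Need I₂/I₀ = 0.142, so cos²(θ − 64°) = 0.142 / 0.6873 = 0.2066.
θ − 64° = arccos(√0.2066) = 63.0°, giving θ ≈ 64 + 63.0 = 127.0°.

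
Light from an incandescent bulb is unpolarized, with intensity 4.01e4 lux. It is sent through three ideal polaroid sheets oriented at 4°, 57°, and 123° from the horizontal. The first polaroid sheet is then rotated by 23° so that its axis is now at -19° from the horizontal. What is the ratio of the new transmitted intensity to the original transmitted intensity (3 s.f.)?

Before rotation:
Unpolarized light through the first polarizer → I₁ = ½ I₀, now polarized at 4°.
I₂ = I₁ cos²(57° − 4°) = 0.5 I₀ · cos²(53°) = 0.1811 I₀.
I₃ = I₂ cos²(123° − 57°) = 0.1811 I₀ · cos²(66°) = 0.02996 I₀.
After rotation:
Unpolarized light through the first polarizer → I₁ = ½ I₀, now polarized at -19°.
I₂ = I₁ cos²(57° + 19°) = 0.5 I₀ · cos²(76°) = 0.02926 I₀.
I₃ = I₂ cos²(123° − 57°) = 0.02926 I₀ · cos²(66°) = 0.004841 I₀.
Ratio = 0.004841 / 0.02996 = 0.1616.

I_new/I_old ≈ 0.162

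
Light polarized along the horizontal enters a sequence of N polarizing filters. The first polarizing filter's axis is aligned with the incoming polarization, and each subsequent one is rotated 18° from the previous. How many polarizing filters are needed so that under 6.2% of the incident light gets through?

N = 29

First polarizer is aligned with the polarization: full transmission.
Each further stage multiplies by cos²(18°) = 0.9045.
After N polarizers: T = 0.9045^(N−1). Require T < 0.062 ⇒ N−1 > ln(0.062)/ln(0.9045) = 27.71, so N−1 ≥ 28 and N = 29.
Check: N=29 gives T = 0.06019 < 0.062; N=28 gives T = 0.06655.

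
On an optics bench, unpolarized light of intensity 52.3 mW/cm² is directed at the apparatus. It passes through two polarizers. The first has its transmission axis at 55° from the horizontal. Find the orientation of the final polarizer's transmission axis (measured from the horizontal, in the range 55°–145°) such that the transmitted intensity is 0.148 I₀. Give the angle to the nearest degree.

Unpolarized light through the first polarizer → I₁ = ½ I₀, now polarized at 55°.
Need I₂/I₀ = 0.148, so cos²(θ − 55°) = 0.148 / 0.5 = 0.296.
θ − 55° = arccos(√0.296) = 57.0°, giving θ ≈ 55 + 57.0 = 112.0°.

θ ≈ 112°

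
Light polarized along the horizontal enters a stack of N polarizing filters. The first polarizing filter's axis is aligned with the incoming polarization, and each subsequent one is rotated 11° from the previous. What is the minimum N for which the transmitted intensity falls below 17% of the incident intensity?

First polarizer is aligned with the polarization: full transmission.
Each further stage multiplies by cos²(11°) = 0.9636.
After N polarizers: T = 0.9636^(N−1). Require T < 0.17 ⇒ N−1 > ln(0.17)/ln(0.9636) = 47.78, so N−1 ≥ 48 and N = 49.
Check: N=49 gives T = 0.1686 < 0.17; N=48 gives T = 0.175.

N = 49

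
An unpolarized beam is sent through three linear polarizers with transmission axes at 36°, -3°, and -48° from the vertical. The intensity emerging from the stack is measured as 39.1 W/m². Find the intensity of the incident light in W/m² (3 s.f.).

I₀ ≈ 259 W/m²

Unpolarized light through the first polarizer → I₁ = ½ I₀, now polarized at 36°.
I₂ = I₁ cos²(-3° − 36°) = 0.5 I₀ · cos²(39°) = 0.302 I₀.
I₃ = I₂ cos²(-48° + 3°) = 0.302 I₀ · cos²(45°) = 0.151 I₀.
So 39.1 W/m² = 0.151 I₀, giving I₀ = 39.1/0.151 = 259 W/m².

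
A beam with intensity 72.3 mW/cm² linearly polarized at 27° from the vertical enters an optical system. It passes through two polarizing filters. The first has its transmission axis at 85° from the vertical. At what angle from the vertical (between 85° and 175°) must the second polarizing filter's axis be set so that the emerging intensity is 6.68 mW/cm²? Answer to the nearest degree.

θ ≈ 140°

I₁ = I₀ cos²(85° − 27°) = I₀ cos²(58°) = 0.2808 I₀.
Target fraction: 6.68 / 72.3 mW/cm² = 0.09239 of I₀.
Need I₂/I₀ = 0.09239, so cos²(θ − 85°) = 0.09239 / 0.2808 = 0.329.
θ − 85° = arccos(√0.329) = 55.0°, giving θ ≈ 85 + 55.0 = 140.0°.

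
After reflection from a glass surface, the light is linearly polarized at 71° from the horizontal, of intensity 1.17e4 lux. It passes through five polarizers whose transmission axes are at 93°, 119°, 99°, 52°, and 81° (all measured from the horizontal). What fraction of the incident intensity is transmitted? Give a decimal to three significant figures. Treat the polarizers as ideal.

I₁ = 1.17e4 lux · cos²(22°) = 1.006e+04 lux.
I₂ = I₁ · cos²(26°) = 1.006e+04 · 0.8078 = 8125 lux.
I₃ = I₂ · cos²(20°) = 8125 · 0.883 = 7175 lux.
I₄ = I₃ · cos²(47°) = 7175 · 0.4651 = 3337 lux.
I₅ = I₄ · cos²(29°) = 3337 · 0.765 = 2553 lux.
Transmitted fraction = 0.2182.

I/I₀ ≈ 0.218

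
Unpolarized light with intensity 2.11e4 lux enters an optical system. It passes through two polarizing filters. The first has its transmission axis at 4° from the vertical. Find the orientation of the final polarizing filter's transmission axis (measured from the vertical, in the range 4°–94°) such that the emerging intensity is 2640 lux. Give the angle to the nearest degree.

Unpolarized light through the first polarizer → I₁ = ½ I₀, now polarized at 4°.
Target fraction: 2640 / 2.11e4 lux = 0.1251 of I₀.
Need I₂/I₀ = 0.1251, so cos²(θ − 4°) = 0.1251 / 0.5 = 0.2502.
θ − 4° = arccos(√0.2502) = 60.0°, giving θ ≈ 4 + 60.0 = 64.0°.

θ ≈ 64°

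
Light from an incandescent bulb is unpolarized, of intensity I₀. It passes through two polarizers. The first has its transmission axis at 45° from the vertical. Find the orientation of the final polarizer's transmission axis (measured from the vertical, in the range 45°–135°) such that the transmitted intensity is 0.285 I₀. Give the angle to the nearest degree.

θ ≈ 86°

Unpolarized light through the first polarizer → I₁ = ½ I₀, now polarized at 45°.
Need I₂/I₀ = 0.285, so cos²(θ − 45°) = 0.285 / 0.5 = 0.57.
θ − 45° = arccos(√0.57) = 41.0°, giving θ ≈ 45 + 41.0 = 86.0°.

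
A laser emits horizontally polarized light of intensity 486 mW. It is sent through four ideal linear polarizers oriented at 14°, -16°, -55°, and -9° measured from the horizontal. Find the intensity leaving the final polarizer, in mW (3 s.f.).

I ≈ 100 mW

I₁ = 486 mW · cos²(14°) = 457.6 mW.
I₂ = I₁ · cos²(30°) = 457.6 · 0.75 = 343.2 mW.
I₃ = I₂ · cos²(39°) = 343.2 · 0.604 = 207.3 mW.
I₄ = I₃ · cos²(46°) = 207.3 · 0.4826 = 100 mW.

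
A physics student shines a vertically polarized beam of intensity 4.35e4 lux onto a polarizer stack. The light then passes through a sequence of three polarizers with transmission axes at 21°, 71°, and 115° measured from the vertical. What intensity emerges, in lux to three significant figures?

I₁ = 4.35e4 lux · cos²(21°) = 3.791e+04 lux.
I₂ = I₁ · cos²(50°) = 3.791e+04 · 0.4132 = 1.566e+04 lux.
I₃ = I₂ · cos²(44°) = 1.566e+04 · 0.5174 = 8106 lux.

I ≈ 8110 lux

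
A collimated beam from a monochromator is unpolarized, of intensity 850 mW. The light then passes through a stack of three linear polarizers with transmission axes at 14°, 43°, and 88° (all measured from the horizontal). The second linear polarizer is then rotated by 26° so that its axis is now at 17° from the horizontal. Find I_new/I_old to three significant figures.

Before rotation:
Unpolarized light through the first polarizer → I₁ = ½ I₀, now polarized at 14°.
I₂ = I₁ cos²(43° − 14°) = 0.5 I₀ · cos²(29°) = 0.3825 I₀.
I₃ = I₂ cos²(88° − 43°) = 0.3825 I₀ · cos²(45°) = 0.1912 I₀.
After rotation:
Unpolarized light through the first polarizer → I₁ = ½ I₀, now polarized at 14°.
I₂ = I₁ cos²(17° − 14°) = 0.5 I₀ · cos²(3°) = 0.4986 I₀.
I₃ = I₂ cos²(88° − 17°) = 0.4986 I₀ · cos²(71°) = 0.05285 I₀.
Ratio = 0.05285 / 0.1912 = 0.2764.

I_new/I_old ≈ 0.276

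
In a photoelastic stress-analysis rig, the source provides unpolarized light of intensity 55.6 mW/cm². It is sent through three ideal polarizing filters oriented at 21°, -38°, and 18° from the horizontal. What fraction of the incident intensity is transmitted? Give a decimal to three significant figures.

I/I₀ ≈ 0.0415

Unpolarized light through the first polarizer → I₁ = 55.6 mW/cm²/2 = 27.8 mW/cm², polarized at 21°.
I₂ = I₁ · cos²(59°) = 27.8 · 0.2653 = 7.374 mW/cm².
I₃ = I₂ · cos²(56°) = 7.374 · 0.3127 = 2.306 mW/cm².
Transmitted fraction = 0.04147.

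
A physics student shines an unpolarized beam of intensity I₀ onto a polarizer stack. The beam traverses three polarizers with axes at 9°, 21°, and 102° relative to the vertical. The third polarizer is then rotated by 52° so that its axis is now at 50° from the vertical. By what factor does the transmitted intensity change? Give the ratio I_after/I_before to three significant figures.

I_new/I_old ≈ 31.3

Before rotation:
Unpolarized light through the first polarizer → I₁ = ½ I₀, now polarized at 9°.
I₂ = I₁ cos²(21° − 9°) = 0.5 I₀ · cos²(12°) = 0.4784 I₀.
I₃ = I₂ cos²(102° − 21°) = 0.4784 I₀ · cos²(81°) = 0.01171 I₀.
After rotation:
Unpolarized light through the first polarizer → I₁ = ½ I₀, now polarized at 9°.
I₂ = I₁ cos²(21° − 9°) = 0.5 I₀ · cos²(12°) = 0.4784 I₀.
I₃ = I₂ cos²(50° − 21°) = 0.4784 I₀ · cos²(29°) = 0.3659 I₀.
Ratio = 0.3659 / 0.01171 = 31.26.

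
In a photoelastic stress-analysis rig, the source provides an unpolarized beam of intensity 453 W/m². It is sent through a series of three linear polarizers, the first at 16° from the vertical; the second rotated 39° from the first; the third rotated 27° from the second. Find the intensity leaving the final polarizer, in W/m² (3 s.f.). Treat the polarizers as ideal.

Unpolarized light through the first polarizer → I₁ = 453 W/m²/2 = 226.5 W/m², polarized at 16°.
I₂ = I₁ · cos²(39°) = 226.5 · 0.604 = 136.8 W/m².
I₃ = I₂ · cos²(27°) = 136.8 · 0.7939 = 108.6 W/m².

I ≈ 109 W/m²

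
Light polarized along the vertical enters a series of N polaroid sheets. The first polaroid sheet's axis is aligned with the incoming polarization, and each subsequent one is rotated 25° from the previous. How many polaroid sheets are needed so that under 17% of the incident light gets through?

N = 11

First polarizer is aligned with the polarization: full transmission.
Each further stage multiplies by cos²(25°) = 0.8214.
After N polarizers: T = 0.8214^(N−1). Require T < 0.17 ⇒ N−1 > ln(0.17)/ln(0.8214) = 9.01, so N−1 ≥ 10 and N = 11.
Check: N=11 gives T = 0.1398 < 0.17; N=10 gives T = 0.1702.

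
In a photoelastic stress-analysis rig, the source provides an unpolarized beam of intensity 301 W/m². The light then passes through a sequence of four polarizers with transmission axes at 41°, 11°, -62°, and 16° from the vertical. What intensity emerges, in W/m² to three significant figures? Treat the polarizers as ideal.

Unpolarized light through the first polarizer → I₁ = 301 W/m²/2 = 150.5 W/m², polarized at 41°.
I₂ = I₁ · cos²(30°) = 150.5 · 0.75 = 112.9 W/m².
I₃ = I₂ · cos²(73°) = 112.9 · 0.08548 = 9.649 W/m².
I₄ = I₃ · cos²(78°) = 9.649 · 0.04323 = 0.4171 W/m².

I ≈ 0.417 W/m²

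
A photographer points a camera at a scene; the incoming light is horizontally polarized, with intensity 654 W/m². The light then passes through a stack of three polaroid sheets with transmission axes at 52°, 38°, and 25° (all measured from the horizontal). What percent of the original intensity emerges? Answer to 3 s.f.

By Malus's law, I₁ = 654 W/m² · cos²(52°) = 247.9 W/m².
I₂ = I₁ · cos²(14°) = 247.9 · 0.9415 = 233.4 W/m².
I₃ = I₂ · cos²(13°) = 233.4 · 0.9494 = 221.6 W/m².
That is 33.88% of the incident intensity.

≈ 33.9%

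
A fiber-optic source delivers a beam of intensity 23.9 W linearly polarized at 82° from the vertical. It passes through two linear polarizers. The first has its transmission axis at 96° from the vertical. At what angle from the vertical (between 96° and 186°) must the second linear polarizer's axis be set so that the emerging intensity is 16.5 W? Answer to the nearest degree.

θ ≈ 127°

By Malus's law, I₁ = I₀ cos²(96° − 82°) = I₀ cos²(14°) = 0.9415 I₀.
Target fraction: 16.5 / 23.9 W = 0.6904 of I₀.
Need I₂/I₀ = 0.6904, so cos²(θ − 96°) = 0.6904 / 0.9415 = 0.7333.
θ − 96° = arccos(√0.7333) = 31.1°, giving θ ≈ 96 + 31.1 = 127.1°.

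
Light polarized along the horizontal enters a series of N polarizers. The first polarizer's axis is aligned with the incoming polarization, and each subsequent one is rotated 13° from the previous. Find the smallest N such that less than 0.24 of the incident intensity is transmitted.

N = 29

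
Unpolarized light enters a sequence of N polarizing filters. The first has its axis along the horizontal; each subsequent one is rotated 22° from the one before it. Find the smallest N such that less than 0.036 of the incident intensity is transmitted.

N = 19

First polarizer halves the unpolarized light: factor 1/2.
Each further stage multiplies by cos²(22°) = 0.8597.
After N polarizers: T = 0.5·0.8597^(N−1). Require T < 0.036 ⇒ N−1 > ln(0.036/0.5)/ln(0.8597) = 17.40, so N−1 ≥ 18 and N = 19.
Check: N=19 gives T = 0.03288 < 0.036; N=18 gives T = 0.03825.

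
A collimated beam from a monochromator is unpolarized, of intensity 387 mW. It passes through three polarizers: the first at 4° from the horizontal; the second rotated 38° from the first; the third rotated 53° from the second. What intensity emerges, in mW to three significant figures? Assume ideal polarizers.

I ≈ 43.5 mW

Unpolarized light through the first polarizer → I₁ = 387 mW/2 = 193.5 mW, polarized at 4°.
I₂ = I₁ · cos²(38°) = 193.5 · 0.621 = 120.2 mW.
I₃ = I₂ · cos²(53°) = 120.2 · 0.3622 = 43.52 mW.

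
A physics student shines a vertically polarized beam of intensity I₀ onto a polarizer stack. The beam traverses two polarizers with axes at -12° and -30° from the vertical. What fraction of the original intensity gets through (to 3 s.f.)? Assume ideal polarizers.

≈ 0.865 I₀

I₁ = I₀ cos²(-12° − 0°) = I₀ cos²(12°) = 0.9568 I₀.
I₂ = I₁ cos²(-30° + 12°) = 0.9568 I₀ · cos²(18°) = 0.8654 I₀.
Transmitted fraction = 0.8654.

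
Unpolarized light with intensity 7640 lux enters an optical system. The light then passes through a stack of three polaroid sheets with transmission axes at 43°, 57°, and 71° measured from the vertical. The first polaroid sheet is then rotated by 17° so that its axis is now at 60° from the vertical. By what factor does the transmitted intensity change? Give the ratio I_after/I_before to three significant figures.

Before rotation:
Unpolarized light through the first polarizer → I₁ = ½ I₀, now polarized at 43°.
I₂ = I₁ cos²(57° − 43°) = 0.5 I₀ · cos²(14°) = 0.4707 I₀.
I₃ = I₂ cos²(71° − 57°) = 0.4707 I₀ · cos²(14°) = 0.4432 I₀.
After rotation:
Unpolarized light through the first polarizer → I₁ = ½ I₀, now polarized at 60°.
I₂ = I₁ cos²(57° − 60°) = 0.5 I₀ · cos²(3°) = 0.4986 I₀.
I₃ = I₂ cos²(71° − 57°) = 0.4986 I₀ · cos²(14°) = 0.4694 I₀.
Ratio = 0.4694 / 0.4432 = 1.059.

I_new/I_old ≈ 1.06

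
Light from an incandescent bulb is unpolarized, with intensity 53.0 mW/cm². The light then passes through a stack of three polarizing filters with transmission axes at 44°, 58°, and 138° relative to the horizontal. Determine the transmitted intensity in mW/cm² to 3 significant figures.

Unpolarized light through the first polarizer → I₁ = 53.0 mW/cm²/2 = 26.5 mW/cm², polarized at 44°.
I₂ = I₁ · cos²(14°) = 26.5 · 0.9415 = 24.95 mW/cm².
I₃ = I₂ · cos²(80°) = 24.95 · 0.03015 = 0.7523 mW/cm².

I ≈ 0.752 mW/cm²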